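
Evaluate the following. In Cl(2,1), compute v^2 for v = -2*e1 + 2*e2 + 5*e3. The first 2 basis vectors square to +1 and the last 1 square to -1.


v^2 = sum of c_i^2 * e_i^2
Positive signature terms (e_i^2 = +1): (-2)^2 + 2^2 = 8
Negative signature terms (e_j^2 = -1): 5^2 = 25
v^2 = 8 - 25 = -17


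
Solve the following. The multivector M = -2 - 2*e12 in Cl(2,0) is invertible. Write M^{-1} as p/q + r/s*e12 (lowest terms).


M = -2 - 2*e12, where e12^2 = -1.
Since M commutes with its reverse ~M = a - b*e12, M * ~M = a^2 - b^2*e12^2 = a^2 + b^2.
So M^{-1} = ~M / (a^2 + b^2) = (a - b*e12)/(a^2 + b^2).
a^2 + b^2 = 4 + 4 = 8
Scalar part = -2/8 = -1/4
Bivector coeff = 2/8 = 1/4
M^{-1} = -1/4 + 1/4*e12


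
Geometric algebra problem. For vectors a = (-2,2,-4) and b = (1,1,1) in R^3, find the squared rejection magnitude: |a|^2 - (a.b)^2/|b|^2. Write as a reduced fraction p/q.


|a|^2 = (-2)^2 + 2^2 + (-4)^2 = 24
|b|^2 = 1^2 + 1^2 + 1^2 = 3
a . b = (-2)*1 + 2*1 + (-4)*1 = -4
(a.b)^2 = (-4)^2 = 16
|rej|^2 = 24 - 16/3
= (72 - 16)/3
= 56/3
In lowest terms: 56/3


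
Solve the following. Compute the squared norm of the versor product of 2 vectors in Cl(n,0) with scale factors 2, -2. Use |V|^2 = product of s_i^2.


Each vector v_i has |v_i|^2 = s_i^2
Squared scales: 2^2 = 4, (-2)^2 = 4
|V|^2 = 4 * 4
= 16


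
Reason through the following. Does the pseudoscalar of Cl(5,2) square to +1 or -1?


The pseudoscalar I = e1...e_n (product of all n generators) of Cl(p,q) satisfies I^2 = (-1)^(q + n(n-1)/2).
p = 5, q = 2, n = p + q = 7
n(n-1)/2 = 7 * 6 / 2 = 21
Exponent = q + n(n-1)/2 = 2 + 21 = 23
I^2 = (-1)^23 = -1


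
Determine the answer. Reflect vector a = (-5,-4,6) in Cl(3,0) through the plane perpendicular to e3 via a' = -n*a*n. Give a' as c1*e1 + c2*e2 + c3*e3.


Reflection formula: a' = -n*a*n, with n = e3 (unit vector, n^2 = 1).
For reflection through hyperplane perp to e3:
The component along e3 flips sign, others stay.
a = (-5, -4, 6)
a' = (-5, -4, -6)
a' = -5*e1 - 4*e2 - 6*e3


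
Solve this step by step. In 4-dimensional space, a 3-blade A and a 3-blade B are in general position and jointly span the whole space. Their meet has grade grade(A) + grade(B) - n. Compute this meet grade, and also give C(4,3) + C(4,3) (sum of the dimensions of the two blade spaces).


Meet grade = grade(A) + grade(B) - n
= 3 + 3 - 4 = 2
C(4,3) = 4
C(4,3) = 4
dim_A + dim_B = 4 + 4 = 8


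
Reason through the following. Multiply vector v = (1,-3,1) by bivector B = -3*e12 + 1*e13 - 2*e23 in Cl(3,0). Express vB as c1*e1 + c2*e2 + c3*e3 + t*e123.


vB has grade-1 (vector) and grade-3 (trivector) parts: vB = (v _| B) + (v ^ B).
Vector part <vB>_1:
  e1: -v2*b12 - v3*b13 = -(-3)*(-3) - (1)*(1) = -10
  e2: v1*b12 - v3*b23 = (1)*(-3) - (1)*(-2) = -1
  e3: v1*b13 + v2*b23 = (1)*(1) + (-3)*(-2) = 7
Trivector part <vB>_3:
  e123: v1*b23 - v2*b13 + v3*b12 = (1)*(-2) - (-3)*(1) + (1)*(-3) = -2
vB = -10*e1 - 1*e2 + 7*e3 - 2*e123


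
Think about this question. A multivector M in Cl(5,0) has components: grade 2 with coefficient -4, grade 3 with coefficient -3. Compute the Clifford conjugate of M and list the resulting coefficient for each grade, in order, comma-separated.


Clifford conjugate sign for grade k: (-1)^(k(k+1)/2)
Grade 2: (-1)^(2*3/2) = (-1)^3 = -1, coeff -4 -> 4
Grade 3: (-1)^(3*4/2) = (-1)^6 = 1, coeff -3 -> -3
Conjugated coefficients: 4, -3


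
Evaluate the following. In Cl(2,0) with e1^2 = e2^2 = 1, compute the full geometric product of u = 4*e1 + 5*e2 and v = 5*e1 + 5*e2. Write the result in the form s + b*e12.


Expand: (4*e1 + 5*e2)(5*e1 + 5*e2)
= 4*5*e1e1 + 4*5*e1e2 + 5*5*e2e1 + 5*5*e2e2
Using e1^2 = e2^2 = 1, e2e1 = -e1e2:
Scalar part s = 4*5 + 5*5 = 20 + 25 = 45
Bivector part b = 4*5 - 5*5 = 20 - 25 = -5
uv = 45 - 5*e12


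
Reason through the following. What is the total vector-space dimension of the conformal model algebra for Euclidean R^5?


The conformal model of R^5 uses Cl(6,1): the 5 Euclidean generators plus two extra orthogonal generators e+ (e+^2 = +1) and e- (e-^2 = -1), from which the null vectors e0, einf are built.
Number of generators m = 5 + 2 = 7.
dim Cl(p,q) = 2^m = 2^7 = 128


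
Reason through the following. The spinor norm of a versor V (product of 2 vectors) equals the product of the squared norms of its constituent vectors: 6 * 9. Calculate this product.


Spinor norm N(V) = |v1|^2 * |v2|^2 * ... * |v2|^2
= 6 * 9
Running product: 6, 54
N(V) = 54


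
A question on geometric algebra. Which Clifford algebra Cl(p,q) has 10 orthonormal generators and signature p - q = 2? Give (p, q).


We need p + q = 10 and p - q = 2.
Adding: 2p = 10 + 2 = 12, so p = 6.
Then q = 10 - 6 = 4.
(p, q) = (6, 4)


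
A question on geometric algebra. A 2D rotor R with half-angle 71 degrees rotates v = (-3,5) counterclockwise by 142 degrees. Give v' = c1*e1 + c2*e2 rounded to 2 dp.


Rotor R = cos(71deg) - sin(71deg)*e12
Rotation angle theta = 2 * 71 = 142 degrees
v' = R*v*~R rotates v by theta.
cos(142deg) = -0.7880, sin(142deg) = 0.6157
v'_1 = -3*cos(142deg) - 5*sin(142deg)
= -3*(-0.7880) - 5*0.6157
= -0.71
v'_2 = -3*sin(142deg) + 5*cos(142deg)
= -3*0.6157 + 5*(-0.7880)
= -5.79
v' = -0.71*e1 - 5.79*e2


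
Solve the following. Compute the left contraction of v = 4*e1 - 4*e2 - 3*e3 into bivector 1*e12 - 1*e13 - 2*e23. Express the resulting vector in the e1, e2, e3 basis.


Left contraction v _| B = <vB>_1 (grade-1 part of the geometric product vB).
Using e1_|e12 = e2, e2_|e12 = -e1, e1_|e13 = e3, e3_|e13 = -e1, e2_|e23 = e3, e3_|e23 = -e2:
e1 coeff: -v2*b12 - v3*b13 = -(-4)*(1) - (-3)*(-1) = 1
e2 coeff: v1*b12 - v3*b23 = (4)*(1) - (-3)*(-2) = -2
e3 coeff: v1*b13 + v2*b23 = (4)*(-1) + (-4)*(-2) = 4
v _| B = 1*e1 - 2*e2 + 4*e3


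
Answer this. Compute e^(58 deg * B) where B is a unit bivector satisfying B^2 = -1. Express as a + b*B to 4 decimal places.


For a unit bivector B with B^2 = -1, the exponential series gives
e^(theta*B) = cos(theta) + sin(theta)*B (the GA analogue of Euler's formula).
theta = 58 degrees = 1.012291 rad
cos(58 deg) = 0.5299
sin(58 deg) = 0.8480
exp(theta*B) = 0.5299 + 0.8480*B


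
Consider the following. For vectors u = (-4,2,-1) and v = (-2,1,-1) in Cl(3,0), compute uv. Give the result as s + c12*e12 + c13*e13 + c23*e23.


In Cl(3,0): e_i^2 = 1, e_ie_j = -e_je_i for i != j.
Scalar part = u . v = (-4)*(-2) + 2*1 + (-1)*(-1)
= 8 + 2 + 1 = 11
e12 coeff = (-4)*1 - 2*(-2) = -4 - (-4) = 0
e13 coeff = (-4)*(-1) - (-1)*(-2) = 4 - 2 = 2
e23 coeff = 2*(-1) - (-1)*1 = -2 - (-1) = -1
uv = 11 + 0*e12 + 2*e13 - 1*e23


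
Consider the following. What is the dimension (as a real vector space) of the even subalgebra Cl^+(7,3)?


Even subalgebra dimension = 2^(n-1)
n = 7 + 3 = 10
2^(10 - 1) = 2^9 = 512
Verification: sum of C(10,k) for even k = 1 + 45 + 210 + 210 + 45 + 1 = 512
Result = 512


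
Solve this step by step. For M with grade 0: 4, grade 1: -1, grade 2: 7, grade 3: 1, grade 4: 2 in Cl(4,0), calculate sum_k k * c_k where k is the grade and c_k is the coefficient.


Grade-weighted sum = sum of grade_k * coefficient_k
0*4 = 0
1*(-1) = -1
2*7 = 14
3*1 = 3
4*2 = 8
Total = 0 + (-1) + 14 + 3 + 8 = 24


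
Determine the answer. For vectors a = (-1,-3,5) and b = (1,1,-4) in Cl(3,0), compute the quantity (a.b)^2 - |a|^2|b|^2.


a . b = (-1)*1 + (-3)*1 + 5*(-4)
= -1 + (-3) + (-20) = -24
|a|^2 = (-1)^2 + (-3)^2 + 5^2 = 35
|b|^2 = 1^2 + 1^2 + (-4)^2 = 18
(a.b)^2 = (-24)^2 = 576
|a|^2 * |b|^2 = 35 * 18 = 630
Result = 576 - 630 = -54


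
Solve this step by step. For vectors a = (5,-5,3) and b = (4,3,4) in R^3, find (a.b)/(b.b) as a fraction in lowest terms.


Projection coefficient = (a . b) / (b . b)
a . b = 5*4 + (-5)*3 + 3*4
= 20 + (-15) + 12 = 17
b . b = 4^2 + 3^2 + 4^2
= 16 + 9 + 16 = 41
Coefficient = 17/41
In lowest terms: 17/41


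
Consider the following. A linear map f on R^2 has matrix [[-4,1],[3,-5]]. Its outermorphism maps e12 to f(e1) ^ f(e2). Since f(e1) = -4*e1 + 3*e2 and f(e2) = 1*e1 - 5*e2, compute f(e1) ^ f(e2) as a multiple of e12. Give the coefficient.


The outermorphism of a linear map f sends e1^e2 to f(e1)^f(e2).
f(e1) = -4*e1 + 3*e2
f(e2) = 1*e1 - 5*e2
f(e1) ^ f(e2) = (-4*e1 + 3*e2) ^ (1*e1 - 5*e2)
= (-4)*(-5)*e12 + 3*1*e21
= (20 - 3)*e12
= 17*e12
Coefficient = 17


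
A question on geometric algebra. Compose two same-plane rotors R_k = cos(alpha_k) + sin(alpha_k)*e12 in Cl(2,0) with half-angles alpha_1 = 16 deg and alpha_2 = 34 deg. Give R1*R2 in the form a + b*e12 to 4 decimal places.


Same-plane rotors commute and their half-angles add:
R1*R2 = cos(a1 + a2) + sin(a1 + a2)*e12.
a1 + a2 = 16 + 34 = 50 deg
cos(50 deg) = 0.6428
sin(50 deg) = 0.7660
R1*R2 = 0.6428 + 0.7660*e12


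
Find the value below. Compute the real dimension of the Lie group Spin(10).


Spin(n) double-covers SO(n); both have Lie algebra so(n) of dimension n(n-1)/2.
n = 10
n(n-1) = 10 * 9 = 90
dim Spin(10) = 90/2 = 45


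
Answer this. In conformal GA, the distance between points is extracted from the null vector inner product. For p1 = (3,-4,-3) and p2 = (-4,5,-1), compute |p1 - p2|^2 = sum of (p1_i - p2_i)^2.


p1 - p2 = (7, -9, -2)
|p1 - p2|^2 = 7^2 + (-9)^2 + (-2)^2
= 49 + 81 + 4
= 134


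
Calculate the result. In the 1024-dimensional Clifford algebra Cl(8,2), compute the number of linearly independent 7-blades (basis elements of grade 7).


Number of grade-k basis blades in Cl(p,q) with n = p + q is C(n, k).
n = 8 + 2 = 10
C(10, 7) = 10! / (7! * 3!)
= 3628800 / (5040 * 6)
= 120


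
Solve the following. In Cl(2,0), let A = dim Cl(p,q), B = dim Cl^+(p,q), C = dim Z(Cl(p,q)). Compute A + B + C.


n = 2 + 0 = 2
Total dim = 2^2 = 4
Even subalgebra dim = 2^1 = 2
n is even, so center dim = 1
Sum = 4 + 2 + 1 = 7


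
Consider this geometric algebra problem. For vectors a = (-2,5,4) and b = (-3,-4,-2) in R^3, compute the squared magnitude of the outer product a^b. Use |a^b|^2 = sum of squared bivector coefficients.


a wedge b = (a1*b2 - a2*b1)*e12 + (a1*b3 - a3*b1)*e13 + (a2*b3 - a3*b2)*e23
e12 coeff: (-2)*(-4) - 5*(-3) = 8 - (-15) = 23
e13 coeff: (-2)*(-2) - 4*(-3) = 4 - (-12) = 16
e23 coeff: 5*(-2) - 4*(-4) = -10 - (-16) = 6
|a wedge b|^2 = 23^2 + 16^2 + 6^2
= 529 + 256 + 36
= 821


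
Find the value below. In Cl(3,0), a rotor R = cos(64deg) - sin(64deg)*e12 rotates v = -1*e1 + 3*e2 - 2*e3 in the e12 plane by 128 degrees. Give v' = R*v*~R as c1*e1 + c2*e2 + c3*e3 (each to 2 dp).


Rotor R = cos(64deg) - sin(64deg)*e12
Rotation angle theta = 2 * 64 = 128 degrees in the e12 plane (e1 -> e2).
The component perpendicular to the plane (e3) is invariant: v'_3 = v3 = -2.00
cos(128deg) = -0.6157, sin(128deg) = 0.7880
v'_1 = v1*cos(theta) - v2*sin(theta) = -1*(-0.6157) - 3*0.7880 = -1.75
v'_2 = v1*sin(theta) + v2*cos(theta) = -1*0.7880 + 3*(-0.6157) = -2.63
v' = -1.75*e1 - 2.63*e2 - 2.00*e3


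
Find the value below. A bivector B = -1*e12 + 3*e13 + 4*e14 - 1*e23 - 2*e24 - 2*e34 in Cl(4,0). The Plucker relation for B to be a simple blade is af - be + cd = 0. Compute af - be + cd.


Plucker relation: af - be + cd
a*f = (-1)*(-2) = 2
b*e = 3*(-2) = -6
c*d = 4*(-1) = -4
af - be + cd = 2 - (-6) + (-4)
= 4


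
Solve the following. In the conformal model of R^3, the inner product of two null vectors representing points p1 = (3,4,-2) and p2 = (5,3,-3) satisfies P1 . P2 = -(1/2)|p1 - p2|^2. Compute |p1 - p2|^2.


p1 - p2 = (-2, 1, 1)
|p1 - p2|^2 = (-2)^2 + 1^2 + 1^2
= 4 + 1 + 1
= 6


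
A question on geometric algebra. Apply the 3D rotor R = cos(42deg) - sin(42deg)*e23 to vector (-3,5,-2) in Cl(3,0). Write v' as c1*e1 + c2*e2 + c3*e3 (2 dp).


Rotor R = cos(42deg) - sin(42deg)*e23
Rotation angle theta = 2 * 42 = 84 degrees in the e23 plane (e2 -> e3).
The component perpendicular to the plane (e1) is invariant: v'_1 = v1 = -3.00
cos(84deg) = 0.1045, sin(84deg) = 0.9945
v'_2 = v2*cos(theta) - v3*sin(theta) = 5*0.1045 - (-2)*0.9945 = 2.51
v'_3 = v2*sin(theta) + v3*cos(theta) = 5*0.9945 + (-2)*0.1045 = 4.76
v' = -3.00*e1 + 2.51*e2 + 4.76*e3


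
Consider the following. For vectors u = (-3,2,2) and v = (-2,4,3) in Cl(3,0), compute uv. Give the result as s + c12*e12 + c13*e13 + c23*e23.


In Cl(3,0): e_i^2 = 1, e_ie_j = -e_je_i for i != j.
Scalar part = u . v = (-3)*(-2) + 2*4 + 2*3
= 6 + 8 + 6 = 20
e12 coeff = (-3)*4 - 2*(-2) = -12 - (-4) = -8
e13 coeff = (-3)*3 - 2*(-2) = -9 - (-4) = -5
e23 coeff = 2*3 - 2*4 = 6 - 8 = -2
uv = 20 - 8*e12 - 5*e13 - 2*e23


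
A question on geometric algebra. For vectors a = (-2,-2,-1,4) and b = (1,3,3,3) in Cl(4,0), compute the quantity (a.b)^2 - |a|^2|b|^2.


a . b = (-2)*1 + (-2)*3 + (-1)*3 + 4*3
= -2 + (-6) + (-3) + 12 = 1
|a|^2 = (-2)^2 + (-2)^2 + (-1)^2 + 4^2 = 25
|b|^2 = 1^2 + 3^2 + 3^2 + 3^2 = 28
(a.b)^2 = 1^2 = 1
|a|^2 * |b|^2 = 25 * 28 = 700
Result = 1 - 700 = -699


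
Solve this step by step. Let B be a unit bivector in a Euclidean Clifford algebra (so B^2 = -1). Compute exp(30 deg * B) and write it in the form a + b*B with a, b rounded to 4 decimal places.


For a unit bivector B with B^2 = -1, the exponential series gives
e^(theta*B) = cos(theta) + sin(theta)*B (the GA analogue of Euler's formula).
theta = 30 degrees = 0.523599 rad
cos(30 deg) = 0.8660
sin(30 deg) = 0.5000
exp(theta*B) = 0.8660 + 0.5000*B


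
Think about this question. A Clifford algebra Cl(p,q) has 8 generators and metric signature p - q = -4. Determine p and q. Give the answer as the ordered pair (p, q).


We need p + q = 8 and p - q = -4.
Adding: 2p = 8 + (-4) = 4, so p = 2.
Then q = 8 - 2 = 6.
(p, q) = (2, 6)


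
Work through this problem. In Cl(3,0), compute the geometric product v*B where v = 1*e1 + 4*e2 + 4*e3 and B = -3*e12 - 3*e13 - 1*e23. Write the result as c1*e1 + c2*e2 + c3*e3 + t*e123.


vB has grade-1 (vector) and grade-3 (trivector) parts: vB = (v _| B) + (v ^ B).
Vector part <vB>_1:
  e1: -v2*b12 - v3*b13 = -(4)*(-3) - (4)*(-3) = 24
  e2: v1*b12 - v3*b23 = (1)*(-3) - (4)*(-1) = 1
  e3: v1*b13 + v2*b23 = (1)*(-3) + (4)*(-1) = -7
Trivector part <vB>_3:
  e123: v1*b23 - v2*b13 + v3*b12 = (1)*(-1) - (4)*(-3) + (4)*(-3) = -1
vB = 24*e1 + 1*e2 - 7*e3 - 1*e123


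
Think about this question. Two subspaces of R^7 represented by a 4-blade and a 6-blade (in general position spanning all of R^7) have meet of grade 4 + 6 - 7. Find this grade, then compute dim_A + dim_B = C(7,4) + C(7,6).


Meet grade = grade(A) + grade(B) - n
= 4 + 6 - 7 = 3
C(7,4) = 35
C(7,6) = 7
dim_A + dim_B = 35 + 7 = 42


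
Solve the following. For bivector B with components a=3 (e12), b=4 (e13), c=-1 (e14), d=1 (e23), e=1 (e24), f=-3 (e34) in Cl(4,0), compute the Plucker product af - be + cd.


Plucker relation: af - be + cd
a*f = 3*(-3) = -9
b*e = 4*1 = 4
c*d = (-1)*1 = -1
af - be + cd = -9 - 4 + (-1)
= -14


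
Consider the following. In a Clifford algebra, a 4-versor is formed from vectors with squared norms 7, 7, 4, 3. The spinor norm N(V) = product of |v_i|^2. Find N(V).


Spinor norm N(V) = |v1|^2 * |v2|^2 * ... * |v4|^2
= 7 * 7 * 4 * 3
Running product: 7, 49, 196, 588
N(V) = 588


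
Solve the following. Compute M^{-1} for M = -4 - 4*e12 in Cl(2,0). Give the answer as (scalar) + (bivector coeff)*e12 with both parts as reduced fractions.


M = -4 - 4*e12, where e12^2 = -1.
Since M commutes with its reverse ~M = a - b*e12, M * ~M = a^2 - b^2*e12^2 = a^2 + b^2.
So M^{-1} = ~M / (a^2 + b^2) = (a - b*e12)/(a^2 + b^2).
a^2 + b^2 = 16 + 16 = 32
Scalar part = -4/32 = -1/8
Bivector coeff = 4/32 = 1/8
M^{-1} = -1/8 + 1/8*e12


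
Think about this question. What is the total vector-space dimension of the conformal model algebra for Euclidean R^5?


The conformal model of R^5 uses Cl(6,1): the 5 Euclidean generators plus two extra orthogonal generators e+ (e+^2 = +1) and e- (e-^2 = -1), from which the null vectors e0, einf are built.
Number of generators m = 5 + 2 = 7.
dim Cl(p,q) = 2^m = 2^7 = 128


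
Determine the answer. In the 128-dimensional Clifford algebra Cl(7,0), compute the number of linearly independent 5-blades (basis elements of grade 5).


Number of grade-k basis blades in Cl(p,q) with n = p + q is C(n, k).
n = 7 + 0 = 7
C(7, 5) = 7! / (5! * 2!)
= 5040 / (120 * 2)
= 21


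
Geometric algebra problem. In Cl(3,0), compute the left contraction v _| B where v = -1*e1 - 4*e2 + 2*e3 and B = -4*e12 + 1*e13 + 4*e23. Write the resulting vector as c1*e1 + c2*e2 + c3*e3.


Left contraction v _| B = <vB>_1 (grade-1 part of the geometric product vB).
Using e1_|e12 = e2, e2_|e12 = -e1, e1_|e13 = e3, e3_|e13 = -e1, e2_|e23 = e3, e3_|e23 = -e2:
e1 coeff: -v2*b12 - v3*b13 = -(-4)*(-4) - (2)*(1) = -18
e2 coeff: v1*b12 - v3*b23 = (-1)*(-4) - (2)*(4) = -4
e3 coeff: v1*b13 + v2*b23 = (-1)*(1) + (-4)*(4) = -17
v _| B = -18*e1 - 4*e2 - 17*e3


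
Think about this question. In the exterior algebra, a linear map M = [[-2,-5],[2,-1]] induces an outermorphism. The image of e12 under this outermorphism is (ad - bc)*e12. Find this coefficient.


The outermorphism of a linear map f sends e1^e2 to f(e1)^f(e2).
f(e1) = -2*e1 + 2*e2
f(e2) = -5*e1 - 1*e2
f(e1) ^ f(e2) = (-2*e1 + 2*e2) ^ (-5*e1 - 1*e2)
= (-2)*(-1)*e12 + 2*(-5)*e21
= (2 - (-10))*e12
= 12*e12
Coefficient = 12


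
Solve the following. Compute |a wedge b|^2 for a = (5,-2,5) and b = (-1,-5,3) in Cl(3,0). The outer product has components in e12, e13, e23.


a wedge b = (a1*b2 - a2*b1)*e12 + (a1*b3 - a3*b1)*e13 + (a2*b3 - a3*b2)*e23
e12 coeff: 5*(-5) - (-2)*(-1) = -25 - 2 = -27
e13 coeff: 5*3 - 5*(-1) = 15 - (-5) = 20
e23 coeff: (-2)*3 - 5*(-5) = -6 - (-25) = 19
|a wedge b|^2 = (-27)^2 + 20^2 + 19^2
= 729 + 400 + 361
= 1490


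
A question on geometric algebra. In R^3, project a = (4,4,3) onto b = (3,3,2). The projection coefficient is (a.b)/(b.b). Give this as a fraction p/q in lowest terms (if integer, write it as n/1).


Projection coefficient = (a . b) / (b . b)
a . b = 4*3 + 4*3 + 3*2
= 12 + 12 + 6 = 30
b . b = 3^2 + 3^2 + 2^2
= 9 + 9 + 4 = 22
Coefficient = 30/22
In lowest terms: 15/11


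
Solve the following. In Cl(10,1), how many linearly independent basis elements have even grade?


Even subalgebra dimension = 2^(n-1)
n = 10 + 1 = 11
2^(11 - 1) = 2^10 = 1024
Verification: sum of C(11,k) for even k = 1 + 55 + 330 + 462 + 165 + 11 = 1024
Result = 1024


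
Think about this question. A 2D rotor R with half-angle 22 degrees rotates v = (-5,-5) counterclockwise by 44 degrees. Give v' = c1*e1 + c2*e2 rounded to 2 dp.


Rotor R = cos(22deg) - sin(22deg)*e12
Rotation angle theta = 2 * 22 = 44 degrees
v' = R*v*~R rotates v by theta.
cos(44deg) = 0.7193, sin(44deg) = 0.6947
v'_1 = -5*cos(44deg) - (-5)*sin(44deg)
= -5*0.7193 - (-5)*0.6947
= -0.12
v'_2 = -5*sin(44deg) + (-5)*cos(44deg)
= -5*0.6947 + (-5)*0.7193
= -7.07
v' = -0.12*e1 - 7.07*e2


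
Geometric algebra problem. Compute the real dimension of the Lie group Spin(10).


Spin(n) double-covers SO(n); both have Lie algebra so(n) of dimension n(n-1)/2.
n = 10
n(n-1) = 10 * 9 = 90
dim Spin(10) = 90/2 = 45


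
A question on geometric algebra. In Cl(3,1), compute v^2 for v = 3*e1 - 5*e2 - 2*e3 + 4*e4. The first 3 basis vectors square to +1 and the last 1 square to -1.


v^2 = sum of c_i^2 * e_i^2
Positive signature terms (e_i^2 = +1): 3^2 + (-5)^2 + (-2)^2 = 38
Negative signature terms (e_j^2 = -1): 4^2 = 16
v^2 = 38 - 16 = 22


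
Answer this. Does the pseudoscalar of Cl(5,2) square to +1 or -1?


The pseudoscalar I = e1...e_n (product of all n generators) of Cl(p,q) satisfies I^2 = (-1)^(q + n(n-1)/2).
p = 5, q = 2, n = p + q = 7
n(n-1)/2 = 7 * 6 / 2 = 21
Exponent = q + n(n-1)/2 = 2 + 21 = 23
I^2 = (-1)^23 = -1


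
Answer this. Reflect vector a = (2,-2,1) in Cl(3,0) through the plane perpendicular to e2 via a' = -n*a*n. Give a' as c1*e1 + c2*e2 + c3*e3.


Reflection formula: a' = -n*a*n, with n = e2 (unit vector, n^2 = 1).
For reflection through hyperplane perp to e2:
The component along e2 flips sign, others stay.
a = (2, -2, 1)
a' = (2, 2, 1)
a' = 2*e1 + 2*e2 + 1*e3


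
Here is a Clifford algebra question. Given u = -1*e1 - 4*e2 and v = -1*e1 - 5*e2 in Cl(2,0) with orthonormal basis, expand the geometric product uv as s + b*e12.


Expand: (-1*e1 - 4*e2)(-1*e1 - 5*e2)
= (-1)*(-1)*e1e1 + (-1)*(-5)*e1e2 + (-4)*(-1)*e2e1 + (-4)*(-5)*e2e2
Using e1^2 = e2^2 = 1, e2e1 = -e1e2:
Scalar part s = (-1)*(-1) + (-4)*(-5) = 1 + 20 = 21
Bivector part b = (-1)*(-5) - (-4)*(-1) = 5 - 4 = 1
uv = 21 + 1*e12


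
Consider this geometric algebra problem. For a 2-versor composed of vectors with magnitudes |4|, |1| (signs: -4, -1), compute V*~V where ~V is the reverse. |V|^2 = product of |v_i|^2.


Each vector v_i has |v_i|^2 = s_i^2
Squared scales: (-4)^2 = 16, (-1)^2 = 1
|V|^2 = 16 * 1
= 16


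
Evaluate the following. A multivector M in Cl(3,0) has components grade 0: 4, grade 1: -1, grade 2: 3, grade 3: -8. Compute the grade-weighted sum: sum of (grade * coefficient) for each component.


Grade-weighted sum = sum of grade_k * coefficient_k
0*4 = 0
1*(-1) = -1
2*3 = 6
3*(-8) = -24
Total = 0 + (-1) + 6 + (-24) = -19


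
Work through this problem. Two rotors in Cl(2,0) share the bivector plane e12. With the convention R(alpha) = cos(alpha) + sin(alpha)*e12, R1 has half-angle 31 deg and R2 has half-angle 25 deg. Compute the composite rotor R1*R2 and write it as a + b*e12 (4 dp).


Same-plane rotors commute and their half-angles add:
R1*R2 = cos(a1 + a2) + sin(a1 + a2)*e12.
a1 + a2 = 31 + 25 = 56 deg
cos(56 deg) = 0.5592
sin(56 deg) = 0.8290
R1*R2 = 0.5592 + 0.8290*e12


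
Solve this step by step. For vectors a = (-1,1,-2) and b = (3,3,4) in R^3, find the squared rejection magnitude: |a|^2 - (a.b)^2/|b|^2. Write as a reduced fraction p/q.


|a|^2 = (-1)^2 + 1^2 + (-2)^2 = 6
|b|^2 = 3^2 + 3^2 + 4^2 = 34
a . b = (-1)*3 + 1*3 + (-2)*4 = -8
(a.b)^2 = (-8)^2 = 64
|rej|^2 = 6 - 64/34
= (204 - 64)/34
= 140/34
In lowest terms: 70/17


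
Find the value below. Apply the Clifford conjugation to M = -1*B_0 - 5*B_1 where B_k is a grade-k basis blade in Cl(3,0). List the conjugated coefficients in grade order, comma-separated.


Clifford conjugate sign for grade k: (-1)^(k(k+1)/2)
Grade 0: (-1)^(0*1/2) = (-1)^0 = 1, coeff -1 -> -1
Grade 1: (-1)^(1*2/2) = (-1)^1 = -1, coeff -5 -> 5
Conjugated coefficients: -1, 5


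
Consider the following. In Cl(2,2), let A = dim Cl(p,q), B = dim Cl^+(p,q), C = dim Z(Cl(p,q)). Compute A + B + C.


n = 2 + 2 = 4
Total dim = 2^4 = 16
Even subalgebra dim = 2^3 = 8
n is even, so center dim = 1
Sum = 16 + 8 + 1 = 25


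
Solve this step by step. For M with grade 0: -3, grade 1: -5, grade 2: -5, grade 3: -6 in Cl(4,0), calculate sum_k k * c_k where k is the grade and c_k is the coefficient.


Grade-weighted sum = sum of grade_k * coefficient_k
0*(-3) = 0
1*(-5) = -5
2*(-5) = -10
3*(-6) = -18
Total = 0 + (-5) + (-10) + (-18) = -33


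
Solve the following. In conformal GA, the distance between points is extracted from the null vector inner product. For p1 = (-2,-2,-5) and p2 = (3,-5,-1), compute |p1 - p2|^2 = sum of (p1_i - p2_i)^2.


p1 - p2 = (-5, 3, -4)
|p1 - p2|^2 = (-5)^2 + 3^2 + (-4)^2
= 25 + 9 + 16
= 50


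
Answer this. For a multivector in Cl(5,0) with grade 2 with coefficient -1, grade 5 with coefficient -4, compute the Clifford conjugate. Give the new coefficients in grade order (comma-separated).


Clifford conjugate sign for grade k: (-1)^(k(k+1)/2)
Grade 2: (-1)^(2*3/2) = (-1)^3 = -1, coeff -1 -> 1
Grade 5: (-1)^(5*6/2) = (-1)^15 = -1, coeff -4 -> 4
Conjugated coefficients: 1, 4


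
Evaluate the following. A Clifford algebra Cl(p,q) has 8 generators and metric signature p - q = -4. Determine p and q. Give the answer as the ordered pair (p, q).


We need p + q = 8 and p - q = -4.
Adding: 2p = 8 + (-4) = 4, so p = 2.
Then q = 8 - 2 = 6.
(p, q) = (2, 6)


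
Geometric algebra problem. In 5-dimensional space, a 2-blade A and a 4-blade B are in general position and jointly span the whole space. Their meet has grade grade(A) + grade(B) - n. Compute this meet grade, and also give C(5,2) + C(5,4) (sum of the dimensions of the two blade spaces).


Meet grade = grade(A) + grade(B) - n
= 2 + 4 - 5 = 1
C(5,2) = 10
C(5,4) = 5
dim_A + dim_B = 10 + 5 = 15


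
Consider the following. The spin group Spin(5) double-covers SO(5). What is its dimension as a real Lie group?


Spin(n) double-covers SO(n); both have Lie algebra so(n) of dimension n(n-1)/2.
n = 5
n(n-1) = 5 * 4 = 20
dim Spin(5) = 20/2 = 10


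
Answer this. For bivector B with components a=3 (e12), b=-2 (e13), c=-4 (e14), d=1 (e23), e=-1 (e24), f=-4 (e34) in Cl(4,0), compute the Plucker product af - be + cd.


Plucker relation: af - be + cd
a*f = 3*(-4) = -12
b*e = (-2)*(-1) = 2
c*d = (-4)*1 = -4
af - be + cd = -12 - 2 + (-4)
= -18


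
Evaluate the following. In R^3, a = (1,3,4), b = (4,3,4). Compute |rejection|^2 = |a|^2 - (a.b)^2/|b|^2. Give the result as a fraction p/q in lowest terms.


|a|^2 = 1^2 + 3^2 + 4^2 = 26
|b|^2 = 4^2 + 3^2 + 4^2 = 41
a . b = 1*4 + 3*3 + 4*4 = 29
(a.b)^2 = 29^2 = 841
|rej|^2 = 26 - 841/41
= (1066 - 841)/41
= 225/41
In lowest terms: 225/41


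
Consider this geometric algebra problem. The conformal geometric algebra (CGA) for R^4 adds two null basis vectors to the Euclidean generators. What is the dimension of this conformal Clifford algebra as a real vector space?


The conformal model of R^4 uses Cl(5,1): the 4 Euclidean generators plus two extra orthogonal generators e+ (e+^2 = +1) and e- (e-^2 = -1), from which the null vectors e0, einf are built.
Number of generators m = 4 + 2 = 6.
dim Cl(p,q) = 2^m = 2^6 = 64


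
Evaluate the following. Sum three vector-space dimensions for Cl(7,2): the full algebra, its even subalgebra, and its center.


n = 7 + 2 = 9
Total dim = 2^9 = 512
Even subalgebra dim = 2^8 = 256
n is odd, so center dim = 2
Sum = 512 + 256 + 2 = 770


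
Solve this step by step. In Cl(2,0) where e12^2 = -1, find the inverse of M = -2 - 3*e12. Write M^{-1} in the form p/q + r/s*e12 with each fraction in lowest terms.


M = -2 - 3*e12, where e12^2 = -1.
Since M commutes with its reverse ~M = a - b*e12, M * ~M = a^2 - b^2*e12^2 = a^2 + b^2.
So M^{-1} = ~M / (a^2 + b^2) = (a - b*e12)/(a^2 + b^2).
a^2 + b^2 = 4 + 9 = 13
Scalar part = -2/13 = -2/13
Bivector coeff = 3/13 = 3/13
M^{-1} = -2/13 + 3/13*e12


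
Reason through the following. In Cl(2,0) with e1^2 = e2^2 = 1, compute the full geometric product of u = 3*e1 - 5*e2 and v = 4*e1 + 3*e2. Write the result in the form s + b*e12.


Expand: (3*e1 - 5*e2)(4*e1 + 3*e2)
= 3*4*e1e1 + 3*3*e1e2 + (-5)*4*e2e1 + (-5)*3*e2e2
Using e1^2 = e2^2 = 1, e2e1 = -e1e2:
Scalar part s = 3*4 + (-5)*3 = 12 + (-15) = -3
Bivector part b = 3*3 - (-5)*4 = 9 - (-20) = 29
uv = -3 + 29*e12


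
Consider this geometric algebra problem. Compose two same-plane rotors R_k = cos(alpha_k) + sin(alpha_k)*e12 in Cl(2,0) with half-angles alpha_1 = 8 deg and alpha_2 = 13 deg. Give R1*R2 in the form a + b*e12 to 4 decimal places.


Same-plane rotors commute and their half-angles add:
R1*R2 = cos(a1 + a2) + sin(a1 + a2)*e12.
a1 + a2 = 8 + 13 = 21 deg
cos(21 deg) = 0.9336
sin(21 deg) = 0.3584
R1*R2 = 0.9336 + 0.3584*e12


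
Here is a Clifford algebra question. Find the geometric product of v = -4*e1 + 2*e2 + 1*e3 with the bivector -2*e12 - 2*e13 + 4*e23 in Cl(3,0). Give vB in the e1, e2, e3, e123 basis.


vB has grade-1 (vector) and grade-3 (trivector) parts: vB = (v _| B) + (v ^ B).
Vector part <vB>_1:
  e1: -v2*b12 - v3*b13 = -(2)*(-2) - (1)*(-2) = 6
  e2: v1*b12 - v3*b23 = (-4)*(-2) - (1)*(4) = 4
  e3: v1*b13 + v2*b23 = (-4)*(-2) + (2)*(4) = 16
Trivector part <vB>_3:
  e123: v1*b23 - v2*b13 + v3*b12 = (-4)*(4) - (2)*(-2) + (1)*(-2) = -14
vB = 6*e1 + 4*e2 + 16*e3 - 14*e123


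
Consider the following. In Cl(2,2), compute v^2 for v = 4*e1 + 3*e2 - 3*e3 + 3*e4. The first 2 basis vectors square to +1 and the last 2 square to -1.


v^2 = sum of c_i^2 * e_i^2
Positive signature terms (e_i^2 = +1): 4^2 + 3^2 = 25
Negative signature terms (e_j^2 = -1): (-3)^2 + 3^2 = 18
v^2 = 25 - 18 = 7


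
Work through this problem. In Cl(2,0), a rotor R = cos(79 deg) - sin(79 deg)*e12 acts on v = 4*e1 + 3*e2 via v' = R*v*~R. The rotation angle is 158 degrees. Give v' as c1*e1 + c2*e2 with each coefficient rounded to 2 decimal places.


Rotor R = cos(79deg) - sin(79deg)*e12
Rotation angle theta = 2 * 79 = 158 degrees
v' = R*v*~R rotates v by theta.
cos(158deg) = -0.9272, sin(158deg) = 0.3746
v'_1 = 4*cos(158deg) - 3*sin(158deg)
= 4*(-0.9272) - 3*0.3746
= -4.83
v'_2 = 4*sin(158deg) + 3*cos(158deg)
= 4*0.3746 + 3*(-0.9272)
= -1.28
v' = -4.83*e1 - 1.28*e2


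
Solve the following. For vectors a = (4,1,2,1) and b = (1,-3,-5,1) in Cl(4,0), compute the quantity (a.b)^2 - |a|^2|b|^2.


a . b = 4*1 + 1*(-3) + 2*(-5) + 1*1
= 4 + (-3) + (-10) + 1 = -8
|a|^2 = 4^2 + 1^2 + 2^2 + 1^2 = 22
|b|^2 = 1^2 + (-3)^2 + (-5)^2 + 1^2 = 36
(a.b)^2 = (-8)^2 = 64
|a|^2 * |b|^2 = 22 * 36 = 792
Result = 64 - 792 = -728


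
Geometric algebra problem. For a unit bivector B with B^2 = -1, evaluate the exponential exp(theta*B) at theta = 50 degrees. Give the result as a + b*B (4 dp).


For a unit bivector B with B^2 = -1, the exponential series gives
e^(theta*B) = cos(theta) + sin(theta)*B (the GA analogue of Euler's formula).
theta = 50 degrees = 0.872665 rad
cos(50 deg) = 0.6428
sin(50 deg) = 0.7660
exp(theta*B) = 0.6428 + 0.7660*B


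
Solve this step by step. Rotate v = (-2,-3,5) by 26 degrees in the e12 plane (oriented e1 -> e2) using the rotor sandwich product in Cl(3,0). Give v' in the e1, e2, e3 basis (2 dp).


Rotor R = cos(13deg) - sin(13deg)*e12
Rotation angle theta = 2 * 13 = 26 degrees in the e12 plane (e1 -> e2).
The component perpendicular to the plane (e3) is invariant: v'_3 = v3 = 5.00
cos(26deg) = 0.8988, sin(26deg) = 0.4384
v'_1 = v1*cos(theta) - v2*sin(theta) = -2*0.8988 - (-3)*0.4384 = -0.48
v'_2 = v1*sin(theta) + v2*cos(theta) = -2*0.4384 + (-3)*0.8988 = -3.57
v' = -0.48*e1 - 3.57*e2 + 5.00*e3


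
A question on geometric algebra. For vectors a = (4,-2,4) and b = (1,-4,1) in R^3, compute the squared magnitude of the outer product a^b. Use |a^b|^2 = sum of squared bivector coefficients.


a wedge b = (a1*b2 - a2*b1)*e12 + (a1*b3 - a3*b1)*e13 + (a2*b3 - a3*b2)*e23
e12 coeff: 4*(-4) - (-2)*1 = -16 - (-2) = -14
e13 coeff: 4*1 - 4*1 = 4 - 4 = 0
e23 coeff: (-2)*1 - 4*(-4) = -2 - (-16) = 14
|a wedge b|^2 = (-14)^2 + 0^2 + 14^2
= 196 + 0 + 196
= 392


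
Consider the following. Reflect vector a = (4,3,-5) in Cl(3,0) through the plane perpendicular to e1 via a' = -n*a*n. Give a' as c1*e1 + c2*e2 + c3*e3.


Reflection formula: a' = -n*a*n, with n = e1 (unit vector, n^2 = 1).
For reflection through hyperplane perp to e1:
The component along e1 flips sign, others stay.
a = (4, 3, -5)
a' = (-4, 3, -5)
a' = -4*e1 + 3*e2 - 5*e3


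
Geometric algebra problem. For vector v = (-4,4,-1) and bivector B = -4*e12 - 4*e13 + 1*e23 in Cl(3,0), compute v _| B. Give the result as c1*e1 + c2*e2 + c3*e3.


Left contraction v _| B = <vB>_1 (grade-1 part of the geometric product vB).
Using e1_|e12 = e2, e2_|e12 = -e1, e1_|e13 = e3, e3_|e13 = -e1, e2_|e23 = e3, e3_|e23 = -e2:
e1 coeff: -v2*b12 - v3*b13 = -(4)*(-4) - (-1)*(-4) = 12
e2 coeff: v1*b12 - v3*b23 = (-4)*(-4) - (-1)*(1) = 17
e3 coeff: v1*b13 + v2*b23 = (-4)*(-4) + (4)*(1) = 20
v _| B = 12*e1 + 17*e2 + 20*e3


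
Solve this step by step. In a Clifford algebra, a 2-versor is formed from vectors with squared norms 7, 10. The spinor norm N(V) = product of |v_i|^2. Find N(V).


Spinor norm N(V) = |v1|^2 * |v2|^2 * ... * |v2|^2
= 7 * 10
Running product: 7, 70
N(V) = 70


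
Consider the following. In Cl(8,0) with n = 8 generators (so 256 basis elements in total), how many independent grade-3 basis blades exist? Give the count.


Number of grade-k basis blades in Cl(p,q) with n = p + q is C(n, k).
n = 8 + 0 = 8
C(8, 3) = 8! / (3! * 5!)
= 40320 / (6 * 120)
= 56


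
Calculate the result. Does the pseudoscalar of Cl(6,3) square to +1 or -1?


The pseudoscalar I = e1...e_n (product of all n generators) of Cl(p,q) satisfies I^2 = (-1)^(q + n(n-1)/2).
p = 6, q = 3, n = p + q = 9
n(n-1)/2 = 9 * 8 / 2 = 36
Exponent = q + n(n-1)/2 = 3 + 36 = 39
I^2 = (-1)^39 = -1


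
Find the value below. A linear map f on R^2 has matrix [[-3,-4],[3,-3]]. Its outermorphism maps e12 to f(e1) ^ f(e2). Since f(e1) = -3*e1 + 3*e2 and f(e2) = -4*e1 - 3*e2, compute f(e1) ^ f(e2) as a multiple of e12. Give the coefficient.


The outermorphism of a linear map f sends e1^e2 to f(e1)^f(e2).
f(e1) = -3*e1 + 3*e2
f(e2) = -4*e1 - 3*e2
f(e1) ^ f(e2) = (-3*e1 + 3*e2) ^ (-4*e1 - 3*e2)
= (-3)*(-3)*e12 + 3*(-4)*e21
= (9 - (-12))*e12
= 21*e12
Coefficient = 21


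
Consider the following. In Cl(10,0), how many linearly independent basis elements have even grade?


Even subalgebra dimension = 2^(n-1)
n = 10 + 0 = 10
2^(10 - 1) = 2^9 = 512
Verification: sum of C(10,k) for even k = 1 + 45 + 210 + 210 + 45 + 1 = 512
Result = 512


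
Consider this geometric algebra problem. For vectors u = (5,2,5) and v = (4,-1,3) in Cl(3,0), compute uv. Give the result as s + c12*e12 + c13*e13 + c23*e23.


In Cl(3,0): e_i^2 = 1, e_ie_j = -e_je_i for i != j.
Scalar part = u . v = 5*4 + 2*(-1) + 5*3
= 20 + (-2) + 15 = 33
e12 coeff = 5*(-1) - 2*4 = -5 - 8 = -13
e13 coeff = 5*3 - 5*4 = 15 - 20 = -5
e23 coeff = 2*3 - 5*(-1) = 6 - (-5) = 11
uv = 33 - 13*e12 - 5*e13 + 11*e23


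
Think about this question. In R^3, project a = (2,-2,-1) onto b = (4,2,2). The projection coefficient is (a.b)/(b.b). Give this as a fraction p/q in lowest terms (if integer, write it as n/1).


Projection coefficient = (a . b) / (b . b)
a . b = 2*4 + (-2)*2 + (-1)*2
= 8 + (-4) + (-2) = 2
b . b = 4^2 + 2^2 + 2^2
= 16 + 4 + 4 = 24
Coefficient = 2/24
In lowest terms: 1/12


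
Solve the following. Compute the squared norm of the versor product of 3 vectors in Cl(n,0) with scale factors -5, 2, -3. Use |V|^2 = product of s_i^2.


Each vector v_i has |v_i|^2 = s_i^2
Squared scales: (-5)^2 = 25, 2^2 = 4, (-3)^2 = 9
|V|^2 = 25 * 4 * 9
= 900


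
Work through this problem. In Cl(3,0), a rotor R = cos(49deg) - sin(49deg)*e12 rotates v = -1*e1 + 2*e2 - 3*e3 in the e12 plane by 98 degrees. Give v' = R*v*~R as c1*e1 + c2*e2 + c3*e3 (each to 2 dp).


Rotor R = cos(49deg) - sin(49deg)*e12
Rotation angle theta = 2 * 49 = 98 degrees in the e12 plane (e1 -> e2).
The component perpendicular to the plane (e3) is invariant: v'_3 = v3 = -3.00
cos(98deg) = -0.1392, sin(98deg) = 0.9903
v'_1 = v1*cos(theta) - v2*sin(theta) = -1*(-0.1392) - 2*0.9903 = -1.84
v'_2 = v1*sin(theta) + v2*cos(theta) = -1*0.9903 + 2*(-0.1392) = -1.27
v' = -1.84*e1 - 1.27*e2 - 3.00*e3


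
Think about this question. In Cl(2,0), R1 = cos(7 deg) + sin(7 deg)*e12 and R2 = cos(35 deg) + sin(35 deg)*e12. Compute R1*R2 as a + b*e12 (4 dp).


Same-plane rotors commute and their half-angles add:
R1*R2 = cos(a1 + a2) + sin(a1 + a2)*e12.
a1 + a2 = 7 + 35 = 42 deg
cos(42 deg) = 0.7431
sin(42 deg) = 0.6691
R1*R2 = 0.7431 + 0.6691*e12


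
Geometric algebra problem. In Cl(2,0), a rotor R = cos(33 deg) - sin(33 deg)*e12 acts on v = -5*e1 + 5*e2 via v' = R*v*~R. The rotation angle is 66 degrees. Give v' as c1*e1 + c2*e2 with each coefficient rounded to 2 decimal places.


Rotor R = cos(33deg) - sin(33deg)*e12
Rotation angle theta = 2 * 33 = 66 degrees
v' = R*v*~R rotates v by theta.
cos(66deg) = 0.4067, sin(66deg) = 0.9135
v'_1 = -5*cos(66deg) - 5*sin(66deg)
= -5*0.4067 - 5*0.9135
= -6.60
v'_2 = -5*sin(66deg) + 5*cos(66deg)
= -5*0.9135 + 5*0.4067
= -2.53
v' = -6.60*e1 - 2.53*e2


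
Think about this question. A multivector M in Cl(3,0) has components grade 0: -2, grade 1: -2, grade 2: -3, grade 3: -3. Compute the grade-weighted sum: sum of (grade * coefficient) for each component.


Grade-weighted sum = sum of grade_k * coefficient_k
0*(-2) = 0
1*(-2) = -2
2*(-3) = -6
3*(-3) = -9
Total = 0 + (-2) + (-6) + (-9) = -17


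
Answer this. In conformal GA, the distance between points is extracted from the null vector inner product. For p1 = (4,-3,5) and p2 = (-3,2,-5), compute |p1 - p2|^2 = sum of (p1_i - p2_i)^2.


p1 - p2 = (7, -5, 10)
|p1 - p2|^2 = 7^2 + (-5)^2 + 10^2
= 49 + 25 + 100
= 174


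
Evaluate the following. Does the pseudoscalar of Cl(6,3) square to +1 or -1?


The pseudoscalar I = e1...e_n (product of all n generators) of Cl(p,q) satisfies I^2 = (-1)^(q + n(n-1)/2).
p = 6, q = 3, n = p + q = 9
n(n-1)/2 = 9 * 8 / 2 = 36
Exponent = q + n(n-1)/2 = 3 + 36 = 39
I^2 = (-1)^39 = -1


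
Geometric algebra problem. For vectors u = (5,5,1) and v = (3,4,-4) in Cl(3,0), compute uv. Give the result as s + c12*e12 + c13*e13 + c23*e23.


In Cl(3,0): e_i^2 = 1, e_ie_j = -e_je_i for i != j.
Scalar part = u . v = 5*3 + 5*4 + 1*(-4)
= 15 + 20 + (-4) = 31
e12 coeff = 5*4 - 5*3 = 20 - 15 = 5
e13 coeff = 5*(-4) - 1*3 = -20 - 3 = -23
e23 coeff = 5*(-4) - 1*4 = -20 - 4 = -24
uv = 31 + 5*e12 - 23*e13 - 24*e23


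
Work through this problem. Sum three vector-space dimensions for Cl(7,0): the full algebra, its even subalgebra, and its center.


n = 7 + 0 = 7
Total dim = 2^7 = 128
Even subalgebra dim = 2^6 = 64
n is odd, so center dim = 2
Sum = 128 + 64 + 2 = 194


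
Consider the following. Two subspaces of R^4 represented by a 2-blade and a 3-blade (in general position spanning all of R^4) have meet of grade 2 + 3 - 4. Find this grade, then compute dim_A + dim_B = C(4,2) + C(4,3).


Meet grade = grade(A) + grade(B) - n
= 2 + 3 - 4 = 1
C(4,2) = 6
C(4,3) = 4
dim_A + dim_B = 6 + 4 = 10


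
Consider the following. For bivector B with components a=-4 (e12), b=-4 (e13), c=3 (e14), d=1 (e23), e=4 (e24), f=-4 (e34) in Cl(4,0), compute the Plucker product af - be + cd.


Plucker relation: af - be + cd
a*f = (-4)*(-4) = 16
b*e = (-4)*4 = -16
c*d = 3*1 = 3
af - be + cd = 16 - (-16) + 3
= 35


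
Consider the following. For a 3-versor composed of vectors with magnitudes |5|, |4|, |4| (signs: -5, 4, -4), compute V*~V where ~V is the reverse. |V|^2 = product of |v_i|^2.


Each vector v_i has |v_i|^2 = s_i^2
Squared scales: (-5)^2 = 25, 4^2 = 16, (-4)^2 = 16
|V|^2 = 25 * 16 * 16
= 6400


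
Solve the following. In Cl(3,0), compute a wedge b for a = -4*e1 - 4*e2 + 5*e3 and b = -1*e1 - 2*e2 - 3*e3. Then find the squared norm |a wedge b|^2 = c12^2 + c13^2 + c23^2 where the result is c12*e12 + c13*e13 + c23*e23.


a wedge b = (a1*b2 - a2*b1)*e12 + (a1*b3 - a3*b1)*e13 + (a2*b3 - a3*b2)*e23
e12 coeff: (-4)*(-2) - (-4)*(-1) = 8 - 4 = 4
e13 coeff: (-4)*(-3) - 5*(-1) = 12 - (-5) = 17
e23 coeff: (-4)*(-3) - 5*(-2) = 12 - (-10) = 22
|a wedge b|^2 = 4^2 + 17^2 + 22^2
= 16 + 289 + 484
= 789


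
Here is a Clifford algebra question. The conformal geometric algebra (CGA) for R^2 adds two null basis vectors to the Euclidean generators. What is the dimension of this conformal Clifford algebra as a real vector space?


The conformal model of R^2 uses Cl(3,1): the 2 Euclidean generators plus two extra orthogonal generators e+ (e+^2 = +1) and e- (e-^2 = -1), from which the null vectors e0, einf are built.
Number of generators m = 2 + 2 = 4.
dim Cl(p,q) = 2^m = 2^4 = 16


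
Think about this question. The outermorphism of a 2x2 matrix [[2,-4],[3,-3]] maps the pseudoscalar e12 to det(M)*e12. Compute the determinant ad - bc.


The outermorphism of a linear map f sends e1^e2 to f(e1)^f(e2).
f(e1) = 2*e1 + 3*e2
f(e2) = -4*e1 - 3*e2
f(e1) ^ f(e2) = (2*e1 + 3*e2) ^ (-4*e1 - 3*e2)
= 2*(-3)*e12 + 3*(-4)*e21
= (-6 - (-12))*e12
= 6*e12
Coefficient = 6


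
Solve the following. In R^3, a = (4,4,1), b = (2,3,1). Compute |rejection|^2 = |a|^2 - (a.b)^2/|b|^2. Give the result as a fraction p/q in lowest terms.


|a|^2 = 4^2 + 4^2 + 1^2 = 33
|b|^2 = 2^2 + 3^2 + 1^2 = 14
a . b = 4*2 + 4*3 + 1*1 = 21
(a.b)^2 = 21^2 = 441
|rej|^2 = 33 - 441/14
= (462 - 441)/14
= 21/14
In lowest terms: 3/2


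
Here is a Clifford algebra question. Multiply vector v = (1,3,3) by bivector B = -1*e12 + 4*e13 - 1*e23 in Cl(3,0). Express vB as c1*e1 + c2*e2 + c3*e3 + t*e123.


vB has grade-1 (vector) and grade-3 (trivector) parts: vB = (v _| B) + (v ^ B).
Vector part <vB>_1:
  e1: -v2*b12 - v3*b13 = -(3)*(-1) - (3)*(4) = -9
  e2: v1*b12 - v3*b23 = (1)*(-1) - (3)*(-1) = 2
  e3: v1*b13 + v2*b23 = (1)*(4) + (3)*(-1) = 1
Trivector part <vB>_3:
  e123: v1*b23 - v2*b13 + v3*b12 = (1)*(-1) - (3)*(4) + (3)*(-1) = -16
vB = -9*e1 + 2*e2 + 1*e3 - 16*e123
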